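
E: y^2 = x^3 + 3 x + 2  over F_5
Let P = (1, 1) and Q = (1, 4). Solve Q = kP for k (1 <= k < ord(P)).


Enumerate multiples of P until we hit Q = (1, 4):
  1P = (1, 1)
  2P = (2, 1)
  3P = (2, 4)
  4P = (1, 4)
Match found at i = 4.

k = 4


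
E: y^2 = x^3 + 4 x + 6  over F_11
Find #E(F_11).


For each x in F_11, count y with y^2 = x^3 + 4 x + 6 mod 11:
  x = 1: RHS = 0, y in [0]  -> 1 point(s)
  x = 2: RHS = 0, y in [0]  -> 1 point(s)
  x = 3: RHS = 1, y in [1, 10]  -> 2 point(s)
  x = 4: RHS = 9, y in [3, 8]  -> 2 point(s)
  x = 6: RHS = 4, y in [2, 9]  -> 2 point(s)
  x = 7: RHS = 3, y in [5, 6]  -> 2 point(s)
  x = 8: RHS = 0, y in [0]  -> 1 point(s)
  x = 9: RHS = 1, y in [1, 10]  -> 2 point(s)
  x = 10: RHS = 1, y in [1, 10]  -> 2 point(s)
Affine points: 15. Add the point at infinity: total = 16.

#E(F_11) = 16


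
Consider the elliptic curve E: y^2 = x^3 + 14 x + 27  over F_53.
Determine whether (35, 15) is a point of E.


Check whether y^2 = x^3 + 14 x + 27 (mod 53) for (x, y) = (35, 15).
LHS: y^2 = 15^2 mod 53 = 13
RHS: x^3 + 14 x + 27 = 35^3 + 14*35 + 27 mod 53 = 38
LHS != RHS

No, not on the curve


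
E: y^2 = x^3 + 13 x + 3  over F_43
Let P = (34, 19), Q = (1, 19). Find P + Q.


P != Q, so use the chord formula.
s = (y2 - y1) / (x2 - x1) = (0) / (10) mod 43 = 0
x3 = s^2 - x1 - x2 mod 43 = 0^2 - 34 - 1 = 8
y3 = s (x1 - x3) - y1 mod 43 = 0 * (34 - 8) - 19 = 24

P + Q = (8, 24)


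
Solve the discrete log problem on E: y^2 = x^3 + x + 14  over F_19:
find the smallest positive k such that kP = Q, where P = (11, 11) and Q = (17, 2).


Enumerate multiples of P until we hit Q = (17, 2):
  1P = (11, 11)
  2P = (17, 2)
Match found at i = 2.

k = 2


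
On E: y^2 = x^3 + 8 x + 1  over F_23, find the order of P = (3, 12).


Compute successive multiples of P until we hit O:
  1P = (3, 12)
  2P = (0, 1)
  3P = (13, 5)
  4P = (16, 4)
  5P = (12, 13)
  6P = (10, 0)
  7P = (12, 10)
  8P = (16, 19)
  ... (continuing to 12P)
  12P = O

ord(P) = 12


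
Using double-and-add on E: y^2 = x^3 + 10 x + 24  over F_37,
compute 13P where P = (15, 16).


k = 13 = 1101_2 (binary, LSB first: 1011)
Double-and-add from P = (15, 16):
  bit 0 = 1: acc = O + (15, 16) = (15, 16)
  bit 1 = 0: acc unchanged = (15, 16)
  bit 2 = 1: acc = (15, 16) + (24, 18) = (25, 27)
  bit 3 = 1: acc = (25, 27) + (27, 16) = (6, 35)

13P = (6, 35)


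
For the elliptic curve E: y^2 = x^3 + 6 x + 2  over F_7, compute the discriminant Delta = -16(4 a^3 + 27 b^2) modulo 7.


4 a^3 + 27 b^2 = 4*6^3 + 27*2^2 = 864 + 108 = 972
Delta = -16 * (972) = -15552
Delta mod 7 = 2

Delta = 2 (mod 7)


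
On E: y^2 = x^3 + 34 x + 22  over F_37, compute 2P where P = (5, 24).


Doubling: s = (3 x1^2 + a) / (2 y1)
s = (3*5^2 + 34) / (2*24) mod 37 = 20
x3 = s^2 - 2 x1 mod 37 = 20^2 - 2*5 = 20
y3 = s (x1 - x3) - y1 mod 37 = 20 * (5 - 20) - 24 = 9

2P = (20, 9)


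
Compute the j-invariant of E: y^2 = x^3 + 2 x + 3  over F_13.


Delta = -16(4 a^3 + 27 b^2) mod 13 = 7
-1728 * (4 a)^3 = -1728 * (4*2)^3 mod 13 = 5
j = 5 * 7^(-1) mod 13 = 10

j = 10 (mod 13)


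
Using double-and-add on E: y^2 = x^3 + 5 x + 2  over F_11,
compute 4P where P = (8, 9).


k = 4 = 100_2 (binary, LSB first: 001)
Double-and-add from P = (8, 9):
  bit 0 = 0: acc unchanged = O
  bit 1 = 0: acc unchanged = O
  bit 2 = 1: acc = O + (8, 2) = (8, 2)

4P = (8, 2)


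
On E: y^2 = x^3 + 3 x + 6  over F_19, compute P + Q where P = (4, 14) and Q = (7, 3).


P != Q, so use the chord formula.
s = (y2 - y1) / (x2 - x1) = (8) / (3) mod 19 = 9
x3 = s^2 - x1 - x2 mod 19 = 9^2 - 4 - 7 = 13
y3 = s (x1 - x3) - y1 mod 19 = 9 * (4 - 13) - 14 = 0

P + Q = (13, 0)


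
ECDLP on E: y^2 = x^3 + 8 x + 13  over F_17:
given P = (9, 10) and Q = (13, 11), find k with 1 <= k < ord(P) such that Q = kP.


Enumerate multiples of P until we hit Q = (13, 11):
  1P = (9, 10)
  2P = (14, 8)
  3P = (3, 8)
  4P = (7, 2)
  5P = (0, 9)
  6P = (12, 1)
  7P = (5, 12)
  8P = (16, 2)
  9P = (11, 2)
  10P = (13, 6)
  11P = (13, 11)
Match found at i = 11.

k = 11


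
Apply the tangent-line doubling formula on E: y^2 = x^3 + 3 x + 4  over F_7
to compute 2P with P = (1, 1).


Doubling: s = (3 x1^2 + a) / (2 y1)
s = (3*1^2 + 3) / (2*1) mod 7 = 3
x3 = s^2 - 2 x1 mod 7 = 3^2 - 2*1 = 0
y3 = s (x1 - x3) - y1 mod 7 = 3 * (1 - 0) - 1 = 2

2P = (0, 2)


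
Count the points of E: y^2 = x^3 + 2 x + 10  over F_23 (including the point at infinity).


For each x in F_23, count y with y^2 = x^3 + 2 x + 10 mod 23:
  x = 1: RHS = 13, y in [6, 17]  -> 2 point(s)
  x = 4: RHS = 13, y in [6, 17]  -> 2 point(s)
  x = 6: RHS = 8, y in [10, 13]  -> 2 point(s)
  x = 8: RHS = 9, y in [3, 20]  -> 2 point(s)
  x = 10: RHS = 18, y in [8, 15]  -> 2 point(s)
  x = 11: RHS = 6, y in [11, 12]  -> 2 point(s)
  x = 13: RHS = 2, y in [5, 18]  -> 2 point(s)
  x = 17: RHS = 12, y in [9, 14]  -> 2 point(s)
  x = 18: RHS = 13, y in [6, 17]  -> 2 point(s)
  x = 20: RHS = 0, y in [0]  -> 1 point(s)
Affine points: 19. Add the point at infinity: total = 20.

#E(F_23) = 20


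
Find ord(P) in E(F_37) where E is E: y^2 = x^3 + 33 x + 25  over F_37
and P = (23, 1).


Compute successive multiples of P until we hit O:
  1P = (23, 1)
  2P = (7, 9)
  3P = (35, 5)
  4P = (12, 15)
  5P = (29, 10)
  6P = (15, 11)
  7P = (26, 12)
  8P = (22, 15)
  ... (continuing to 21P)
  21P = O

ord(P) = 21


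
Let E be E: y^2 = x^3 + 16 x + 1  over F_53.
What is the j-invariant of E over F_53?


Delta = -16(4 a^3 + 27 b^2) mod 53 = 39
-1728 * (4 a)^3 = -1728 * (4*16)^3 mod 53 = 20
j = 20 * 39^(-1) mod 53 = 44

j = 44 (mod 53)


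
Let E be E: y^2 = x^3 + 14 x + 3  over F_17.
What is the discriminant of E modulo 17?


4 a^3 + 27 b^2 = 4*14^3 + 27*3^2 = 10976 + 243 = 11219
Delta = -16 * (11219) = -179504
Delta mod 17 = 16

Delta = 16 (mod 17)


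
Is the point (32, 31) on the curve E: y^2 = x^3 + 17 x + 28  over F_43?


Check whether y^2 = x^3 + 17 x + 28 (mod 43) for (x, y) = (32, 31).
LHS: y^2 = 31^2 mod 43 = 15
RHS: x^3 + 17 x + 28 = 32^3 + 17*32 + 28 mod 43 = 15
LHS = RHS

Yes, on the curve


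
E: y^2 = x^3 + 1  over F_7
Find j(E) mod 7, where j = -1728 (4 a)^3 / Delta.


Delta = -16(4 a^3 + 27 b^2) mod 7 = 2
-1728 * (4 a)^3 = -1728 * (4*0)^3 mod 7 = 0
j = 0 * 2^(-1) mod 7 = 0

j = 0 (mod 7)


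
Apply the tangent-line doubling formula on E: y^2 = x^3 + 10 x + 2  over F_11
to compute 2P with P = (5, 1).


Doubling: s = (3 x1^2 + a) / (2 y1)
s = (3*5^2 + 10) / (2*1) mod 11 = 4
x3 = s^2 - 2 x1 mod 11 = 4^2 - 2*5 = 6
y3 = s (x1 - x3) - y1 mod 11 = 4 * (5 - 6) - 1 = 6

2P = (6, 6)


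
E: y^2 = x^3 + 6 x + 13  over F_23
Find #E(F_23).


For each x in F_23, count y with y^2 = x^3 + 6 x + 13 mod 23:
  x = 0: RHS = 13, y in [6, 17]  -> 2 point(s)
  x = 3: RHS = 12, y in [9, 14]  -> 2 point(s)
  x = 4: RHS = 9, y in [3, 20]  -> 2 point(s)
  x = 6: RHS = 12, y in [9, 14]  -> 2 point(s)
  x = 14: RHS = 12, y in [9, 14]  -> 2 point(s)
  x = 21: RHS = 16, y in [4, 19]  -> 2 point(s)
  x = 22: RHS = 6, y in [11, 12]  -> 2 point(s)
Affine points: 14. Add the point at infinity: total = 15.

#E(F_23) = 15


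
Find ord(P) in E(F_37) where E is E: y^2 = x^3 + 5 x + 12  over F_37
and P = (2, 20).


Compute successive multiples of P until we hit O:
  1P = (2, 20)
  2P = (24, 28)
  3P = (20, 34)
  4P = (22, 22)
  5P = (23, 26)
  6P = (0, 7)
  7P = (31, 32)
  8P = (34, 28)
  ... (continuing to 36P)
  36P = O

ord(P) = 36


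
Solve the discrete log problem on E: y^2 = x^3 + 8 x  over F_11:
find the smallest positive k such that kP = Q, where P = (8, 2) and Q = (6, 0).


Enumerate multiples of P until we hit Q = (6, 0):
  1P = (8, 2)
  2P = (9, 3)
  3P = (6, 0)
Match found at i = 3.

k = 3


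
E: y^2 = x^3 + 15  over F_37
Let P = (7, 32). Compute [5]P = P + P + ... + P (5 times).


k = 5 = 101_2 (binary, LSB first: 101)
Double-and-add from P = (7, 32):
  bit 0 = 1: acc = O + (7, 32) = (7, 32)
  bit 1 = 0: acc unchanged = (7, 32)
  bit 2 = 1: acc = (7, 32) + (34, 32) = (33, 5)

5P = (33, 5)


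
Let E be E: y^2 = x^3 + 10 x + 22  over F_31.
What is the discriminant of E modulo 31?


4 a^3 + 27 b^2 = 4*10^3 + 27*22^2 = 4000 + 13068 = 17068
Delta = -16 * (17068) = -273088
Delta mod 31 = 22

Delta = 22 (mod 31)


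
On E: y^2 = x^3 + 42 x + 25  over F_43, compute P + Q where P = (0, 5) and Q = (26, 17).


P != Q, so use the chord formula.
s = (y2 - y1) / (x2 - x1) = (12) / (26) mod 43 = 17
x3 = s^2 - x1 - x2 mod 43 = 17^2 - 0 - 26 = 5
y3 = s (x1 - x3) - y1 mod 43 = 17 * (0 - 5) - 5 = 39

P + Q = (5, 39)


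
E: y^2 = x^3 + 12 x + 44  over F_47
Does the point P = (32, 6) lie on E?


Check whether y^2 = x^3 + 12 x + 44 (mod 47) for (x, y) = (32, 6).
LHS: y^2 = 6^2 mod 47 = 36
RHS: x^3 + 12 x + 44 = 32^3 + 12*32 + 44 mod 47 = 14
LHS != RHS

No, not on the curve


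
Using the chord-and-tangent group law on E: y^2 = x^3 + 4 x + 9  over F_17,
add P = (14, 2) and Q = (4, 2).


P != Q, so use the chord formula.
s = (y2 - y1) / (x2 - x1) = (0) / (7) mod 17 = 0
x3 = s^2 - x1 - x2 mod 17 = 0^2 - 14 - 4 = 16
y3 = s (x1 - x3) - y1 mod 17 = 0 * (14 - 16) - 2 = 15

P + Q = (16, 15)


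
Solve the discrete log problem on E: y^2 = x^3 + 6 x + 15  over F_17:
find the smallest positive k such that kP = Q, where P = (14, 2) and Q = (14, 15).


Enumerate multiples of P until we hit Q = (14, 15):
  1P = (14, 2)
  2P = (5, 0)
  3P = (14, 15)
Match found at i = 3.

k = 3


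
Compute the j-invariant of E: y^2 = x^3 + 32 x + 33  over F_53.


Delta = -16(4 a^3 + 27 b^2) mod 53 = 38
-1728 * (4 a)^3 = -1728 * (4*32)^3 mod 53 = 1
j = 1 * 38^(-1) mod 53 = 7

j = 7 (mod 53)


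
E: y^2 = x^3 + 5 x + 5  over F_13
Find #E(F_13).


For each x in F_13, count y with y^2 = x^3 + 5 x + 5 mod 13:
  x = 2: RHS = 10, y in [6, 7]  -> 2 point(s)
  x = 5: RHS = 12, y in [5, 8]  -> 2 point(s)
  x = 6: RHS = 4, y in [2, 11]  -> 2 point(s)
  x = 9: RHS = 12, y in [5, 8]  -> 2 point(s)
  x = 11: RHS = 0, y in [0]  -> 1 point(s)
  x = 12: RHS = 12, y in [5, 8]  -> 2 point(s)
Affine points: 11. Add the point at infinity: total = 12.

#E(F_13) = 12


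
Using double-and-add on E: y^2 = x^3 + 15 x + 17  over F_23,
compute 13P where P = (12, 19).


k = 13 = 1101_2 (binary, LSB first: 1011)
Double-and-add from P = (12, 19):
  bit 0 = 1: acc = O + (12, 19) = (12, 19)
  bit 1 = 0: acc unchanged = (12, 19)
  bit 2 = 1: acc = (12, 19) + (22, 22) = (16, 12)
  bit 3 = 1: acc = (16, 12) + (14, 21) = (19, 13)

13P = (19, 13)


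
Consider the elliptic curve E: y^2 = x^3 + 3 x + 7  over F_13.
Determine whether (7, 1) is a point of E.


Check whether y^2 = x^3 + 3 x + 7 (mod 13) for (x, y) = (7, 1).
LHS: y^2 = 1^2 mod 13 = 1
RHS: x^3 + 3 x + 7 = 7^3 + 3*7 + 7 mod 13 = 7
LHS != RHS

No, not on the curve


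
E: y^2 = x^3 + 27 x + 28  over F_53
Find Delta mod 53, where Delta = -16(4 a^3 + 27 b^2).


4 a^3 + 27 b^2 = 4*27^3 + 27*28^2 = 78732 + 21168 = 99900
Delta = -16 * (99900) = -1598400
Delta mod 53 = 27

Delta = 27 (mod 53)


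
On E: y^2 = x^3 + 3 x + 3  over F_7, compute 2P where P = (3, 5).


Doubling: s = (3 x1^2 + a) / (2 y1)
s = (3*3^2 + 3) / (2*5) mod 7 = 3
x3 = s^2 - 2 x1 mod 7 = 3^2 - 2*3 = 3
y3 = s (x1 - x3) - y1 mod 7 = 3 * (3 - 3) - 5 = 2

2P = (3, 2)


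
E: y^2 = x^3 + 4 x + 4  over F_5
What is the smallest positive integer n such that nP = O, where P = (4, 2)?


Compute successive multiples of P until we hit O:
  1P = (4, 2)
  2P = (1, 2)
  3P = (0, 3)
  4P = (2, 0)
  5P = (0, 2)
  6P = (1, 3)
  7P = (4, 3)
  8P = O

ord(P) = 8


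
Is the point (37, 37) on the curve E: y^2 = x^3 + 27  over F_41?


Check whether y^2 = x^3 + 0 x + 27 (mod 41) for (x, y) = (37, 37).
LHS: y^2 = 37^2 mod 41 = 16
RHS: x^3 + 0 x + 27 = 37^3 + 0*37 + 27 mod 41 = 4
LHS != RHS

No, not on the curve


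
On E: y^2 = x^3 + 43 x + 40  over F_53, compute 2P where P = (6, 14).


Doubling: s = (3 x1^2 + a) / (2 y1)
s = (3*6^2 + 43) / (2*14) mod 53 = 30
x3 = s^2 - 2 x1 mod 53 = 30^2 - 2*6 = 40
y3 = s (x1 - x3) - y1 mod 53 = 30 * (6 - 40) - 14 = 26

2P = (40, 26)


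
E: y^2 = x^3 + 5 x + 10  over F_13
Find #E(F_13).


For each x in F_13, count y with y^2 = x^3 + 5 x + 10 mod 13:
  x = 0: RHS = 10, y in [6, 7]  -> 2 point(s)
  x = 1: RHS = 3, y in [4, 9]  -> 2 point(s)
  x = 3: RHS = 0, y in [0]  -> 1 point(s)
  x = 4: RHS = 3, y in [4, 9]  -> 2 point(s)
  x = 5: RHS = 4, y in [2, 11]  -> 2 point(s)
  x = 6: RHS = 9, y in [3, 10]  -> 2 point(s)
  x = 8: RHS = 3, y in [4, 9]  -> 2 point(s)
  x = 9: RHS = 4, y in [2, 11]  -> 2 point(s)
  x = 12: RHS = 4, y in [2, 11]  -> 2 point(s)
Affine points: 17. Add the point at infinity: total = 18.

#E(F_13) = 18


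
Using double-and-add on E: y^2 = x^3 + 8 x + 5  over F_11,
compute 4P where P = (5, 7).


k = 4 = 100_2 (binary, LSB first: 001)
Double-and-add from P = (5, 7):
  bit 0 = 0: acc unchanged = O
  bit 1 = 0: acc unchanged = O
  bit 2 = 1: acc = O + (5, 7) = (5, 7)

4P = (5, 7)


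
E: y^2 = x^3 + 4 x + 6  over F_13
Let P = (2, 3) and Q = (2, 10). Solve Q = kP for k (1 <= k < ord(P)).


Enumerate multiples of P until we hit Q = (2, 10):
  1P = (2, 3)
  2P = (6, 8)
  3P = (9, 11)
  4P = (11, 9)
  5P = (12, 12)
  6P = (8, 2)
  7P = (7, 0)
  8P = (8, 11)
  9P = (12, 1)
  10P = (11, 4)
  11P = (9, 2)
  12P = (6, 5)
  13P = (2, 10)
Match found at i = 13.

k = 13


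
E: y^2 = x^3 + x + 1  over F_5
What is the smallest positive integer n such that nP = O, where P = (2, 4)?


Compute successive multiples of P until we hit O:
  1P = (2, 4)
  2P = (2, 1)
  3P = O

ord(P) = 3


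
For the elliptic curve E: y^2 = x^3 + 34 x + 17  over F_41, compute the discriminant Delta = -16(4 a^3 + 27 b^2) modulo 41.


4 a^3 + 27 b^2 = 4*34^3 + 27*17^2 = 157216 + 7803 = 165019
Delta = -16 * (165019) = -2640304
Delta mod 41 = 14

Delta = 14 (mod 41)


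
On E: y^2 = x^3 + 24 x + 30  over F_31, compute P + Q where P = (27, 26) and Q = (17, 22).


P != Q, so use the chord formula.
s = (y2 - y1) / (x2 - x1) = (27) / (21) mod 31 = 19
x3 = s^2 - x1 - x2 mod 31 = 19^2 - 27 - 17 = 7
y3 = s (x1 - x3) - y1 mod 31 = 19 * (27 - 7) - 26 = 13

P + Q = (7, 13)


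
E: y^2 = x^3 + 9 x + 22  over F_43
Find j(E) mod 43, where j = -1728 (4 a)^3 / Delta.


Delta = -16(4 a^3 + 27 b^2) mod 43 = 20
-1728 * (4 a)^3 = -1728 * (4*9)^3 mod 43 = 35
j = 35 * 20^(-1) mod 43 = 34

j = 34 (mod 43)


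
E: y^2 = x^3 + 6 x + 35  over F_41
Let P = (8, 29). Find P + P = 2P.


Doubling: s = (3 x1^2 + a) / (2 y1)
s = (3*8^2 + 6) / (2*29) mod 41 = 2
x3 = s^2 - 2 x1 mod 41 = 2^2 - 2*8 = 29
y3 = s (x1 - x3) - y1 mod 41 = 2 * (8 - 29) - 29 = 11

2P = (29, 11)


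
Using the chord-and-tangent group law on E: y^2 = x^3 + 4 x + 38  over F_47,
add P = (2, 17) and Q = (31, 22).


P != Q, so use the chord formula.
s = (y2 - y1) / (x2 - x1) = (5) / (29) mod 47 = 18
x3 = s^2 - x1 - x2 mod 47 = 18^2 - 2 - 31 = 9
y3 = s (x1 - x3) - y1 mod 47 = 18 * (2 - 9) - 17 = 45

P + Q = (9, 45)


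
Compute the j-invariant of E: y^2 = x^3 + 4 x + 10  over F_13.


Delta = -16(4 a^3 + 27 b^2) mod 13 = 11
-1728 * (4 a)^3 = -1728 * (4*4)^3 mod 13 = 1
j = 1 * 11^(-1) mod 13 = 6

j = 6 (mod 13)


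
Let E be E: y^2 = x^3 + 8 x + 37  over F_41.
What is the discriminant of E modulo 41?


4 a^3 + 27 b^2 = 4*8^3 + 27*37^2 = 2048 + 36963 = 39011
Delta = -16 * (39011) = -624176
Delta mod 41 = 8

Delta = 8 (mod 41)


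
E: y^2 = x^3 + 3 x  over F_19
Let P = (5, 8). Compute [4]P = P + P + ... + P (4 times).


k = 4 = 100_2 (binary, LSB first: 001)
Double-and-add from P = (5, 8):
  bit 0 = 0: acc unchanged = O
  bit 1 = 0: acc unchanged = O
  bit 2 = 1: acc = O + (5, 11) = (5, 11)

4P = (5, 11)


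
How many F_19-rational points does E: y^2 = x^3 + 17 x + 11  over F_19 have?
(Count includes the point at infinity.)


For each x in F_19, count y with y^2 = x^3 + 17 x + 11 mod 19:
  x = 0: RHS = 11, y in [7, 12]  -> 2 point(s)
  x = 6: RHS = 6, y in [5, 14]  -> 2 point(s)
  x = 7: RHS = 17, y in [6, 13]  -> 2 point(s)
  x = 9: RHS = 0, y in [0]  -> 1 point(s)
  x = 11: RHS = 9, y in [3, 16]  -> 2 point(s)
  x = 12: RHS = 5, y in [9, 10]  -> 2 point(s)
  x = 13: RHS = 16, y in [4, 15]  -> 2 point(s)
  x = 16: RHS = 9, y in [3, 16]  -> 2 point(s)
  x = 17: RHS = 7, y in [8, 11]  -> 2 point(s)
Affine points: 17. Add the point at infinity: total = 18.

#E(F_19) = 18


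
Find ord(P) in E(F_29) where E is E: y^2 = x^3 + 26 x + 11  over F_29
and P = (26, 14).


Compute successive multiples of P until we hit O:
  1P = (26, 14)
  2P = (2, 19)
  3P = (2, 10)
  4P = (26, 15)
  5P = O

ord(P) = 5


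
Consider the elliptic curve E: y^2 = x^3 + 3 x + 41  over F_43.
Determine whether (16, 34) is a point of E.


Check whether y^2 = x^3 + 3 x + 41 (mod 43) for (x, y) = (16, 34).
LHS: y^2 = 34^2 mod 43 = 38
RHS: x^3 + 3 x + 41 = 16^3 + 3*16 + 41 mod 43 = 14
LHS != RHS

No, not on the curve


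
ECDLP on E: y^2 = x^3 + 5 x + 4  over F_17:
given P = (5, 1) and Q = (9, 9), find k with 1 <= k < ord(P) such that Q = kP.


Enumerate multiples of P until we hit Q = (9, 9):
  1P = (5, 1)
  2P = (9, 9)
Match found at i = 2.

k = 2


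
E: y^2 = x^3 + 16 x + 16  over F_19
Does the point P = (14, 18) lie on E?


Check whether y^2 = x^3 + 16 x + 16 (mod 19) for (x, y) = (14, 18).
LHS: y^2 = 18^2 mod 19 = 1
RHS: x^3 + 16 x + 16 = 14^3 + 16*14 + 16 mod 19 = 1
LHS = RHS

Yes, on the curve


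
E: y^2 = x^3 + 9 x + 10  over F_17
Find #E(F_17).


For each x in F_17, count y with y^2 = x^3 + 9 x + 10 mod 17:
  x = 2: RHS = 2, y in [6, 11]  -> 2 point(s)
  x = 3: RHS = 13, y in [8, 9]  -> 2 point(s)
  x = 4: RHS = 8, y in [5, 12]  -> 2 point(s)
  x = 6: RHS = 8, y in [5, 12]  -> 2 point(s)
  x = 7: RHS = 8, y in [5, 12]  -> 2 point(s)
  x = 8: RHS = 16, y in [4, 13]  -> 2 point(s)
  x = 9: RHS = 4, y in [2, 15]  -> 2 point(s)
  x = 15: RHS = 1, y in [1, 16]  -> 2 point(s)
  x = 16: RHS = 0, y in [0]  -> 1 point(s)
Affine points: 17. Add the point at infinity: total = 18.

#E(F_17) = 18


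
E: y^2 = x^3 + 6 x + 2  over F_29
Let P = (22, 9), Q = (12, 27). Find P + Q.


P != Q, so use the chord formula.
s = (y2 - y1) / (x2 - x1) = (18) / (19) mod 29 = 4
x3 = s^2 - x1 - x2 mod 29 = 4^2 - 22 - 12 = 11
y3 = s (x1 - x3) - y1 mod 29 = 4 * (22 - 11) - 9 = 6

P + Q = (11, 6)


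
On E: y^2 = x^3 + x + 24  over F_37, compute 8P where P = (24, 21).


k = 8 = 1000_2 (binary, LSB first: 0001)
Double-and-add from P = (24, 21):
  bit 0 = 0: acc unchanged = O
  bit 1 = 0: acc unchanged = O
  bit 2 = 0: acc unchanged = O
  bit 3 = 1: acc = O + (8, 27) = (8, 27)

8P = (8, 27)


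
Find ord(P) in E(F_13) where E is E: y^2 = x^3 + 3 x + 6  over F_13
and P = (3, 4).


Compute successive multiples of P until we hit O:
  1P = (3, 4)
  2P = (4, 2)
  3P = (10, 10)
  4P = (1, 7)
  5P = (8, 10)
  6P = (5, 4)
  7P = (5, 9)
  8P = (8, 3)
  ... (continuing to 13P)
  13P = O

ord(P) = 13


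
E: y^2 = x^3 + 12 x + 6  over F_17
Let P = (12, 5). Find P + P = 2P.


Doubling: s = (3 x1^2 + a) / (2 y1)
s = (3*12^2 + 12) / (2*5) mod 17 = 7
x3 = s^2 - 2 x1 mod 17 = 7^2 - 2*12 = 8
y3 = s (x1 - x3) - y1 mod 17 = 7 * (12 - 8) - 5 = 6

2P = (8, 6)


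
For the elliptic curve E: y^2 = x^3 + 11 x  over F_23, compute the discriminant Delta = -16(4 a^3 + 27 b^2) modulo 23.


4 a^3 + 27 b^2 = 4*11^3 + 27*0^2 = 5324 + 0 = 5324
Delta = -16 * (5324) = -85184
Delta mod 23 = 8

Delta = 8 (mod 23)


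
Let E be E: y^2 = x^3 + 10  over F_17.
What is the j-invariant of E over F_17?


Delta = -16(4 a^3 + 27 b^2) mod 17 = 14
-1728 * (4 a)^3 = -1728 * (4*0)^3 mod 17 = 0
j = 0 * 14^(-1) mod 17 = 0

j = 0 (mod 17)


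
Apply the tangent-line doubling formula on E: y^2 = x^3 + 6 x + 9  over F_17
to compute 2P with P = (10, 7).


Doubling: s = (3 x1^2 + a) / (2 y1)
s = (3*10^2 + 6) / (2*7) mod 17 = 0
x3 = s^2 - 2 x1 mod 17 = 0^2 - 2*10 = 14
y3 = s (x1 - x3) - y1 mod 17 = 0 * (10 - 14) - 7 = 10

2P = (14, 10)


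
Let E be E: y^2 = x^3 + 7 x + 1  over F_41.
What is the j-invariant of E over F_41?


Delta = -16(4 a^3 + 27 b^2) mod 41 = 2
-1728 * (4 a)^3 = -1728 * (4*7)^3 mod 41 = 21
j = 21 * 2^(-1) mod 41 = 31

j = 31 (mod 41)


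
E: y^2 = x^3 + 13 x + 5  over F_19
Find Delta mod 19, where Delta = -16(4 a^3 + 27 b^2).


4 a^3 + 27 b^2 = 4*13^3 + 27*5^2 = 8788 + 675 = 9463
Delta = -16 * (9463) = -151408
Delta mod 19 = 3

Delta = 3 (mod 19)


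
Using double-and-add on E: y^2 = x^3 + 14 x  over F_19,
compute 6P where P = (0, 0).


k = 6 = 110_2 (binary, LSB first: 011)
Double-and-add from P = (0, 0):
  bit 0 = 0: acc unchanged = O
  bit 1 = 1: acc = O + O = O
  bit 2 = 1: acc = O + O = O

6P = O


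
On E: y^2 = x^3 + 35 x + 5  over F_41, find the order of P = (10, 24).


Compute successive multiples of P until we hit O:
  1P = (10, 24)
  2P = (22, 5)
  3P = (34, 14)
  4P = (6, 29)
  5P = (24, 14)
  6P = (5, 31)
  7P = (5, 10)
  8P = (24, 27)
  ... (continuing to 13P)
  13P = O

ord(P) = 13


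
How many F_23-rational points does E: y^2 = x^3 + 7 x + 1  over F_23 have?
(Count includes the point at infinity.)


For each x in F_23, count y with y^2 = x^3 + 7 x + 1 mod 23:
  x = 0: RHS = 1, y in [1, 22]  -> 2 point(s)
  x = 1: RHS = 9, y in [3, 20]  -> 2 point(s)
  x = 2: RHS = 0, y in [0]  -> 1 point(s)
  x = 3: RHS = 3, y in [7, 16]  -> 2 point(s)
  x = 4: RHS = 1, y in [1, 22]  -> 2 point(s)
  x = 5: RHS = 0, y in [0]  -> 1 point(s)
  x = 6: RHS = 6, y in [11, 12]  -> 2 point(s)
  x = 7: RHS = 2, y in [5, 18]  -> 2 point(s)
  x = 10: RHS = 13, y in [6, 17]  -> 2 point(s)
  x = 11: RHS = 6, y in [11, 12]  -> 2 point(s)
  x = 13: RHS = 12, y in [9, 14]  -> 2 point(s)
  x = 15: RHS = 8, y in [10, 13]  -> 2 point(s)
  x = 16: RHS = 0, y in [0]  -> 1 point(s)
  x = 18: RHS = 2, y in [5, 18]  -> 2 point(s)
  x = 19: RHS = 1, y in [1, 22]  -> 2 point(s)
  x = 21: RHS = 2, y in [5, 18]  -> 2 point(s)
  x = 22: RHS = 16, y in [4, 19]  -> 2 point(s)
Affine points: 31. Add the point at infinity: total = 32.

#E(F_23) = 32


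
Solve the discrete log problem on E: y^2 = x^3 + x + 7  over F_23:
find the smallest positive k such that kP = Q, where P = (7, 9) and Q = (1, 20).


Enumerate multiples of P until we hit Q = (1, 20):
  1P = (7, 9)
  2P = (13, 3)
  3P = (4, 11)
  4P = (15, 4)
  5P = (19, 10)
  6P = (1, 3)
  7P = (16, 5)
  8P = (9, 20)
  9P = (20, 0)
  10P = (9, 3)
  11P = (16, 18)
  12P = (1, 20)
Match found at i = 12.

k = 12


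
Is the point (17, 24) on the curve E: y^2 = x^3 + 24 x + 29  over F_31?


Check whether y^2 = x^3 + 24 x + 29 (mod 31) for (x, y) = (17, 24).
LHS: y^2 = 24^2 mod 31 = 18
RHS: x^3 + 24 x + 29 = 17^3 + 24*17 + 29 mod 31 = 18
LHS = RHS

Yes, on the curve


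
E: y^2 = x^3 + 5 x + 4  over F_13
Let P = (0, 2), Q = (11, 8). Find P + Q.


P != Q, so use the chord formula.
s = (y2 - y1) / (x2 - x1) = (6) / (11) mod 13 = 10
x3 = s^2 - x1 - x2 mod 13 = 10^2 - 0 - 11 = 11
y3 = s (x1 - x3) - y1 mod 13 = 10 * (0 - 11) - 2 = 5

P + Q = (11, 5)


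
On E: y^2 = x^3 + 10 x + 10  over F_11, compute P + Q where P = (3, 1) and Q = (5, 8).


P != Q, so use the chord formula.
s = (y2 - y1) / (x2 - x1) = (7) / (2) mod 11 = 9
x3 = s^2 - x1 - x2 mod 11 = 9^2 - 3 - 5 = 7
y3 = s (x1 - x3) - y1 mod 11 = 9 * (3 - 7) - 1 = 7

P + Q = (7, 7)


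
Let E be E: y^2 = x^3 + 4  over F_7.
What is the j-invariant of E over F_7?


Delta = -16(4 a^3 + 27 b^2) mod 7 = 4
-1728 * (4 a)^3 = -1728 * (4*0)^3 mod 7 = 0
j = 0 * 4^(-1) mod 7 = 0

j = 0 (mod 7)


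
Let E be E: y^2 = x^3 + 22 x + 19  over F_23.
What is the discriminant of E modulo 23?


4 a^3 + 27 b^2 = 4*22^3 + 27*19^2 = 42592 + 9747 = 52339
Delta = -16 * (52339) = -837424
Delta mod 23 = 6

Delta = 6 (mod 23)


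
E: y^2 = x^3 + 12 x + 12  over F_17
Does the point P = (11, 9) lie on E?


Check whether y^2 = x^3 + 12 x + 12 (mod 17) for (x, y) = (11, 9).
LHS: y^2 = 9^2 mod 17 = 13
RHS: x^3 + 12 x + 12 = 11^3 + 12*11 + 12 mod 17 = 13
LHS = RHS

Yes, on the curve


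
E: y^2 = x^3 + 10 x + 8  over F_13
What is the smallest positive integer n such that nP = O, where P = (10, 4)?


Compute successive multiples of P until we hit O:
  1P = (10, 4)
  2P = (2, 7)
  3P = (5, 12)
  4P = (12, 7)
  5P = (3, 0)
  6P = (12, 6)
  7P = (5, 1)
  8P = (2, 6)
  ... (continuing to 10P)
  10P = O

ord(P) = 10


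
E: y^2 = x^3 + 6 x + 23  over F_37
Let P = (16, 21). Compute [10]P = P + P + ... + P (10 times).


k = 10 = 1010_2 (binary, LSB first: 0101)
Double-and-add from P = (16, 21):
  bit 0 = 0: acc unchanged = O
  bit 1 = 1: acc = O + (32, 33) = (32, 33)
  bit 2 = 0: acc unchanged = (32, 33)
  bit 3 = 1: acc = (32, 33) + (13, 2) = (25, 31)

10P = (25, 31)


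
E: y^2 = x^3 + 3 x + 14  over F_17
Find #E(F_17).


For each x in F_17, count y with y^2 = x^3 + 3 x + 14 mod 17:
  x = 1: RHS = 1, y in [1, 16]  -> 2 point(s)
  x = 3: RHS = 16, y in [4, 13]  -> 2 point(s)
  x = 5: RHS = 1, y in [1, 16]  -> 2 point(s)
  x = 7: RHS = 4, y in [2, 15]  -> 2 point(s)
  x = 11: RHS = 1, y in [1, 16]  -> 2 point(s)
  x = 15: RHS = 0, y in [0]  -> 1 point(s)
Affine points: 11. Add the point at infinity: total = 12.

#E(F_17) = 12


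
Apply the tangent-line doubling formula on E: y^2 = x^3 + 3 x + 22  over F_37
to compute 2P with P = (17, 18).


Doubling: s = (3 x1^2 + a) / (2 y1)
s = (3*17^2 + 3) / (2*18) mod 37 = 18
x3 = s^2 - 2 x1 mod 37 = 18^2 - 2*17 = 31
y3 = s (x1 - x3) - y1 mod 37 = 18 * (17 - 31) - 18 = 26

2P = (31, 26)


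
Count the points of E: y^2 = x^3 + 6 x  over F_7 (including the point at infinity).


For each x in F_7, count y with y^2 = x^3 + 6 x + 0 mod 7:
  x = 0: RHS = 0, y in [0]  -> 1 point(s)
  x = 1: RHS = 0, y in [0]  -> 1 point(s)
  x = 4: RHS = 4, y in [2, 5]  -> 2 point(s)
  x = 5: RHS = 1, y in [1, 6]  -> 2 point(s)
  x = 6: RHS = 0, y in [0]  -> 1 point(s)
Affine points: 7. Add the point at infinity: total = 8.

#E(F_7) = 8


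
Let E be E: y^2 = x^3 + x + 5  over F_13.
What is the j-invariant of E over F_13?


Delta = -16(4 a^3 + 27 b^2) mod 13 = 4
-1728 * (4 a)^3 = -1728 * (4*1)^3 mod 13 = 12
j = 12 * 4^(-1) mod 13 = 3

j = 3 (mod 13)


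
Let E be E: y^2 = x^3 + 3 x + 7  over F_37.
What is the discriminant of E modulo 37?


4 a^3 + 27 b^2 = 4*3^3 + 27*7^2 = 108 + 1323 = 1431
Delta = -16 * (1431) = -22896
Delta mod 37 = 7

Delta = 7 (mod 37)


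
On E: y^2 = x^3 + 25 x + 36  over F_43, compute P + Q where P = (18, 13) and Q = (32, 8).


P != Q, so use the chord formula.
s = (y2 - y1) / (x2 - x1) = (38) / (14) mod 43 = 15
x3 = s^2 - x1 - x2 mod 43 = 15^2 - 18 - 32 = 3
y3 = s (x1 - x3) - y1 mod 43 = 15 * (18 - 3) - 13 = 40

P + Q = (3, 40)


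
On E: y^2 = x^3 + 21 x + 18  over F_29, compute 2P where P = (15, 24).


Doubling: s = (3 x1^2 + a) / (2 y1)
s = (3*15^2 + 21) / (2*24) mod 29 = 0
x3 = s^2 - 2 x1 mod 29 = 0^2 - 2*15 = 28
y3 = s (x1 - x3) - y1 mod 29 = 0 * (15 - 28) - 24 = 5

2P = (28, 5)


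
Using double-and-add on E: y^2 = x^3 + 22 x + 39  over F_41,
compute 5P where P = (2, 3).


k = 5 = 101_2 (binary, LSB first: 101)
Double-and-add from P = (2, 3):
  bit 0 = 1: acc = O + (2, 3) = (2, 3)
  bit 1 = 0: acc unchanged = (2, 3)
  bit 2 = 1: acc = (2, 3) + (19, 31) = (2, 38)

5P = (2, 38)


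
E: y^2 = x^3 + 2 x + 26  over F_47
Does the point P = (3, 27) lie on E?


Check whether y^2 = x^3 + 2 x + 26 (mod 47) for (x, y) = (3, 27).
LHS: y^2 = 27^2 mod 47 = 24
RHS: x^3 + 2 x + 26 = 3^3 + 2*3 + 26 mod 47 = 12
LHS != RHS

No, not on the curve


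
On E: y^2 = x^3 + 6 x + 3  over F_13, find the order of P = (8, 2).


Compute successive multiples of P until we hit O:
  1P = (8, 2)
  2P = (0, 4)
  3P = (1, 6)
  4P = (3, 10)
  5P = (3, 3)
  6P = (1, 7)
  7P = (0, 9)
  8P = (8, 11)
  ... (continuing to 9P)
  9P = O

ord(P) = 9


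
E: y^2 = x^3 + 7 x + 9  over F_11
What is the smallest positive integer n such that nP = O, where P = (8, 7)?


Compute successive multiples of P until we hit O:
  1P = (8, 7)
  2P = (0, 3)
  3P = (6, 5)
  4P = (9, 3)
  5P = (10, 1)
  6P = (2, 8)
  7P = (5, 9)
  8P = (7, 7)
  ... (continuing to 17P)
  17P = O

ord(P) = 17


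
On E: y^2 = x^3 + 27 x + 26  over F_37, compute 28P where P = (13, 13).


k = 28 = 11100_2 (binary, LSB first: 00111)
Double-and-add from P = (13, 13):
  bit 0 = 0: acc unchanged = O
  bit 1 = 0: acc unchanged = O
  bit 2 = 1: acc = O + (30, 30) = (30, 30)
  bit 3 = 1: acc = (30, 30) + (25, 3) = (23, 30)
  bit 4 = 1: acc = (23, 30) + (21, 7) = (5, 29)

28P = (5, 29)


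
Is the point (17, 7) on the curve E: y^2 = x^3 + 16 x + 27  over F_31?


Check whether y^2 = x^3 + 16 x + 27 (mod 31) for (x, y) = (17, 7).
LHS: y^2 = 7^2 mod 31 = 18
RHS: x^3 + 16 x + 27 = 17^3 + 16*17 + 27 mod 31 = 4
LHS != RHS

No, not on the curve


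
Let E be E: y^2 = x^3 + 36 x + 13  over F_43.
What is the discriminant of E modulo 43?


4 a^3 + 27 b^2 = 4*36^3 + 27*13^2 = 186624 + 4563 = 191187
Delta = -16 * (191187) = -3058992
Delta mod 43 = 28

Delta = 28 (mod 43)


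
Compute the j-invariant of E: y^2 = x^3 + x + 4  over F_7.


Delta = -16(4 a^3 + 27 b^2) mod 7 = 3
-1728 * (4 a)^3 = -1728 * (4*1)^3 mod 7 = 1
j = 1 * 3^(-1) mod 7 = 5

j = 5 (mod 7)


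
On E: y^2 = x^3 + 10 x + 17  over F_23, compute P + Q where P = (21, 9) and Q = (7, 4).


P != Q, so use the chord formula.
s = (y2 - y1) / (x2 - x1) = (18) / (9) mod 23 = 2
x3 = s^2 - x1 - x2 mod 23 = 2^2 - 21 - 7 = 22
y3 = s (x1 - x3) - y1 mod 23 = 2 * (21 - 22) - 9 = 12

P + Q = (22, 12)


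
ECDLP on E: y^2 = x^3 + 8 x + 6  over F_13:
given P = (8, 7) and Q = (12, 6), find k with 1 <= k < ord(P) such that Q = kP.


Enumerate multiples of P until we hit Q = (12, 6):
  1P = (8, 7)
  2P = (9, 1)
  3P = (6, 7)
  4P = (12, 6)
Match found at i = 4.

k = 4


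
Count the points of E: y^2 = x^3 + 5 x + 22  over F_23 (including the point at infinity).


For each x in F_23, count y with y^2 = x^3 + 5 x + 22 mod 23:
  x = 3: RHS = 18, y in [8, 15]  -> 2 point(s)
  x = 7: RHS = 9, y in [3, 20]  -> 2 point(s)
  x = 12: RHS = 16, y in [4, 19]  -> 2 point(s)
  x = 16: RHS = 12, y in [9, 14]  -> 2 point(s)
  x = 17: RHS = 6, y in [11, 12]  -> 2 point(s)
  x = 20: RHS = 3, y in [7, 16]  -> 2 point(s)
  x = 21: RHS = 4, y in [2, 21]  -> 2 point(s)
  x = 22: RHS = 16, y in [4, 19]  -> 2 point(s)
Affine points: 16. Add the point at infinity: total = 17.

#E(F_23) = 17


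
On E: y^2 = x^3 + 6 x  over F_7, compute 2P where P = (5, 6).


Doubling: s = (3 x1^2 + a) / (2 y1)
s = (3*5^2 + 6) / (2*6) mod 7 = 5
x3 = s^2 - 2 x1 mod 7 = 5^2 - 2*5 = 1
y3 = s (x1 - x3) - y1 mod 7 = 5 * (5 - 1) - 6 = 0

2P = (1, 0)


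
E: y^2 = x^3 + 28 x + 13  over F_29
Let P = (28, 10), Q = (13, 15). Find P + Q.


P != Q, so use the chord formula.
s = (y2 - y1) / (x2 - x1) = (5) / (14) mod 29 = 19
x3 = s^2 - x1 - x2 mod 29 = 19^2 - 28 - 13 = 1
y3 = s (x1 - x3) - y1 mod 29 = 19 * (28 - 1) - 10 = 10

P + Q = (1, 10)


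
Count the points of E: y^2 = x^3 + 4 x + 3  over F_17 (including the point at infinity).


For each x in F_17, count y with y^2 = x^3 + 4 x + 3 mod 17:
  x = 1: RHS = 8, y in [5, 12]  -> 2 point(s)
  x = 2: RHS = 2, y in [6, 11]  -> 2 point(s)
  x = 3: RHS = 8, y in [5, 12]  -> 2 point(s)
  x = 4: RHS = 15, y in [7, 10]  -> 2 point(s)
  x = 7: RHS = 0, y in [0]  -> 1 point(s)
  x = 11: RHS = 1, y in [1, 16]  -> 2 point(s)
  x = 13: RHS = 8, y in [5, 12]  -> 2 point(s)
  x = 14: RHS = 15, y in [7, 10]  -> 2 point(s)
  x = 15: RHS = 4, y in [2, 15]  -> 2 point(s)
  x = 16: RHS = 15, y in [7, 10]  -> 2 point(s)
Affine points: 19. Add the point at infinity: total = 20.

#E(F_17) = 20


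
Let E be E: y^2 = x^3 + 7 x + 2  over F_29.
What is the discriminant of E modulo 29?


4 a^3 + 27 b^2 = 4*7^3 + 27*2^2 = 1372 + 108 = 1480
Delta = -16 * (1480) = -23680
Delta mod 29 = 13

Delta = 13 (mod 29)


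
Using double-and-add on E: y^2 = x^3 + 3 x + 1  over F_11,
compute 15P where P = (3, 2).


k = 15 = 1111_2 (binary, LSB first: 1111)
Double-and-add from P = (3, 2):
  bit 0 = 1: acc = O + (3, 2) = (3, 2)
  bit 1 = 1: acc = (3, 2) + (9, 8) = (0, 1)
  bit 2 = 1: acc = (0, 1) + (2, 2) = (1, 4)
  bit 3 = 1: acc = (1, 4) + (8, 3) = (0, 10)

15P = (0, 10)


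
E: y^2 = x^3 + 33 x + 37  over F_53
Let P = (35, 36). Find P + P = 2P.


Doubling: s = (3 x1^2 + a) / (2 y1)
s = (3*35^2 + 33) / (2*36) mod 53 = 25
x3 = s^2 - 2 x1 mod 53 = 25^2 - 2*35 = 25
y3 = s (x1 - x3) - y1 mod 53 = 25 * (35 - 25) - 36 = 2

2P = (25, 2)


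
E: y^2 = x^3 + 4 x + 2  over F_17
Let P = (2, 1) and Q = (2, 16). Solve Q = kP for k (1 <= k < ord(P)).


Enumerate multiples of P until we hit Q = (2, 16):
  1P = (2, 1)
  2P = (9, 11)
  3P = (7, 4)
  4P = (7, 13)
  5P = (9, 6)
  6P = (2, 16)
Match found at i = 6.

k = 6


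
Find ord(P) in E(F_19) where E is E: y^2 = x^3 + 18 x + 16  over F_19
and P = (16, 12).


Compute successive multiples of P until we hit O:
  1P = (16, 12)
  2P = (11, 14)
  3P = (18, 4)
  4P = (1, 4)
  5P = (6, 6)
  6P = (8, 8)
  7P = (0, 15)
  8P = (4, 0)
  ... (continuing to 16P)
  16P = O

ord(P) = 16


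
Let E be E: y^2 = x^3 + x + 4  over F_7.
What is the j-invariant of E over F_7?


Delta = -16(4 a^3 + 27 b^2) mod 7 = 3
-1728 * (4 a)^3 = -1728 * (4*1)^3 mod 7 = 1
j = 1 * 3^(-1) mod 7 = 5

j = 5 (mod 7)


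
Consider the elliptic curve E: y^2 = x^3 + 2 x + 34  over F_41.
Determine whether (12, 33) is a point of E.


Check whether y^2 = x^3 + 2 x + 34 (mod 41) for (x, y) = (12, 33).
LHS: y^2 = 33^2 mod 41 = 23
RHS: x^3 + 2 x + 34 = 12^3 + 2*12 + 34 mod 41 = 23
LHS = RHS

Yes, on the curve


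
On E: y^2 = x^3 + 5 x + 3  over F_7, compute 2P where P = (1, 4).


Doubling: s = (3 x1^2 + a) / (2 y1)
s = (3*1^2 + 5) / (2*4) mod 7 = 1
x3 = s^2 - 2 x1 mod 7 = 1^2 - 2*1 = 6
y3 = s (x1 - x3) - y1 mod 7 = 1 * (1 - 6) - 4 = 5

2P = (6, 5)


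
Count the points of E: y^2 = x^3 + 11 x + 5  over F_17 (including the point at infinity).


For each x in F_17, count y with y^2 = x^3 + 11 x + 5 mod 17:
  x = 1: RHS = 0, y in [0]  -> 1 point(s)
  x = 2: RHS = 1, y in [1, 16]  -> 2 point(s)
  x = 5: RHS = 15, y in [7, 10]  -> 2 point(s)
  x = 6: RHS = 15, y in [7, 10]  -> 2 point(s)
  x = 7: RHS = 0, y in [0]  -> 1 point(s)
  x = 9: RHS = 0, y in [0]  -> 1 point(s)
  x = 13: RHS = 16, y in [4, 13]  -> 2 point(s)
  x = 14: RHS = 13, y in [8, 9]  -> 2 point(s)
  x = 15: RHS = 9, y in [3, 14]  -> 2 point(s)
Affine points: 15. Add the point at infinity: total = 16.

#E(F_17) = 16


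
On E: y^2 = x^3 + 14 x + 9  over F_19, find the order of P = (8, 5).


Compute successive multiples of P until we hit O:
  1P = (8, 5)
  2P = (1, 10)
  3P = (14, 2)
  4P = (2, 11)
  5P = (10, 16)
  6P = (17, 12)
  7P = (0, 16)
  8P = (12, 10)
  ... (continuing to 23P)
  23P = O

ord(P) = 23


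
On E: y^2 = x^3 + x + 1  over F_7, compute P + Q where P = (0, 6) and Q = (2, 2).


P != Q, so use the chord formula.
s = (y2 - y1) / (x2 - x1) = (3) / (2) mod 7 = 5
x3 = s^2 - x1 - x2 mod 7 = 5^2 - 0 - 2 = 2
y3 = s (x1 - x3) - y1 mod 7 = 5 * (0 - 2) - 6 = 5

P + Q = (2, 5)


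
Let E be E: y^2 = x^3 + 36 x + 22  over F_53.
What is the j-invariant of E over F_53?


Delta = -16(4 a^3 + 27 b^2) mod 53 = 33
-1728 * (4 a)^3 = -1728 * (4*36)^3 mod 53 = 39
j = 39 * 33^(-1) mod 53 = 6

j = 6 (mod 53)


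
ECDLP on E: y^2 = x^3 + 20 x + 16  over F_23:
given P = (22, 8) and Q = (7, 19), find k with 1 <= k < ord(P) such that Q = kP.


Enumerate multiples of P until we hit Q = (7, 19):
  1P = (22, 8)
  2P = (2, 15)
  3P = (7, 4)
  4P = (0, 4)
  5P = (17, 18)
  6P = (11, 16)
  7P = (16, 19)
  8P = (12, 12)
  9P = (14, 21)
  10P = (13, 9)
  11P = (13, 14)
  12P = (14, 2)
  13P = (12, 11)
  14P = (16, 4)
  15P = (11, 7)
  16P = (17, 5)
  17P = (0, 19)
  18P = (7, 19)
Match found at i = 18.

k = 18


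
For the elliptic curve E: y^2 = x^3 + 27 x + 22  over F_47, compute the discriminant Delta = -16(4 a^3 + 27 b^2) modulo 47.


4 a^3 + 27 b^2 = 4*27^3 + 27*22^2 = 78732 + 13068 = 91800
Delta = -16 * (91800) = -1468800
Delta mod 47 = 44

Delta = 44 (mod 47)


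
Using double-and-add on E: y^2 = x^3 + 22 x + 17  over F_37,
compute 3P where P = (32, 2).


k = 3 = 11_2 (binary, LSB first: 11)
Double-and-add from P = (32, 2):
  bit 0 = 1: acc = O + (32, 2) = (32, 2)
  bit 1 = 1: acc = (32, 2) + (13, 24) = (4, 24)

3P = (4, 24)


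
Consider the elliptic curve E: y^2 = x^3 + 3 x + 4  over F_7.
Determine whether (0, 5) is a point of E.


Check whether y^2 = x^3 + 3 x + 4 (mod 7) for (x, y) = (0, 5).
LHS: y^2 = 5^2 mod 7 = 4
RHS: x^3 + 3 x + 4 = 0^3 + 3*0 + 4 mod 7 = 4
LHS = RHS

Yes, on the curve


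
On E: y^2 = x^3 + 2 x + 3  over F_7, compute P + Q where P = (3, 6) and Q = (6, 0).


P != Q, so use the chord formula.
s = (y2 - y1) / (x2 - x1) = (1) / (3) mod 7 = 5
x3 = s^2 - x1 - x2 mod 7 = 5^2 - 3 - 6 = 2
y3 = s (x1 - x3) - y1 mod 7 = 5 * (3 - 2) - 6 = 6

P + Q = (2, 6)


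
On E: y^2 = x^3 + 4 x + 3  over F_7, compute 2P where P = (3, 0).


k = 2 = 10_2 (binary, LSB first: 01)
Double-and-add from P = (3, 0):
  bit 0 = 0: acc unchanged = O
  bit 1 = 1: acc = O + O = O

2P = O


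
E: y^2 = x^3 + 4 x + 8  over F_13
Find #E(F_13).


For each x in F_13, count y with y^2 = x^3 + 4 x + 8 mod 13:
  x = 1: RHS = 0, y in [0]  -> 1 point(s)
  x = 4: RHS = 10, y in [6, 7]  -> 2 point(s)
  x = 5: RHS = 10, y in [6, 7]  -> 2 point(s)
  x = 6: RHS = 1, y in [1, 12]  -> 2 point(s)
  x = 12: RHS = 3, y in [4, 9]  -> 2 point(s)
Affine points: 9. Add the point at infinity: total = 10.

#E(F_13) = 10


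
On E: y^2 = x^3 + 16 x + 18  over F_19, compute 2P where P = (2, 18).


Doubling: s = (3 x1^2 + a) / (2 y1)
s = (3*2^2 + 16) / (2*18) mod 19 = 5
x3 = s^2 - 2 x1 mod 19 = 5^2 - 2*2 = 2
y3 = s (x1 - x3) - y1 mod 19 = 5 * (2 - 2) - 18 = 1

2P = (2, 1)


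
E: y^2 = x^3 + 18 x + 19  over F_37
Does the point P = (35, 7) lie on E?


Check whether y^2 = x^3 + 18 x + 19 (mod 37) for (x, y) = (35, 7).
LHS: y^2 = 7^2 mod 37 = 12
RHS: x^3 + 18 x + 19 = 35^3 + 18*35 + 19 mod 37 = 12
LHS = RHS

Yes, on the curve


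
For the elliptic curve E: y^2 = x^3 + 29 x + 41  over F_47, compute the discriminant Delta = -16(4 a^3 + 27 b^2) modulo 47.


4 a^3 + 27 b^2 = 4*29^3 + 27*41^2 = 97556 + 45387 = 142943
Delta = -16 * (142943) = -2287088
Delta mod 47 = 26

Delta = 26 (mod 47)


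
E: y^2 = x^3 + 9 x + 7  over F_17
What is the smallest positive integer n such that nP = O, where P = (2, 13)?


Compute successive multiples of P until we hit O:
  1P = (2, 13)
  2P = (9, 16)
  3P = (10, 3)
  4P = (14, 2)
  5P = (14, 15)
  6P = (10, 14)
  7P = (9, 1)
  8P = (2, 4)
  ... (continuing to 9P)
  9P = O

ord(P) = 9


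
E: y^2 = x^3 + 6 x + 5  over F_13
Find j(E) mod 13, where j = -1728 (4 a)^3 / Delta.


Delta = -16(4 a^3 + 27 b^2) mod 13 = 11
-1728 * (4 a)^3 = -1728 * (4*6)^3 mod 13 = 5
j = 5 * 11^(-1) mod 13 = 4

j = 4 (mod 13)


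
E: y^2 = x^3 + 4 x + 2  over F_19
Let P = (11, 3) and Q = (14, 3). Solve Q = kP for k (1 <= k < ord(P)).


Enumerate multiples of P until we hit Q = (14, 3):
  1P = (11, 3)
  2P = (17, 10)
  3P = (14, 3)
Match found at i = 3.

k = 3


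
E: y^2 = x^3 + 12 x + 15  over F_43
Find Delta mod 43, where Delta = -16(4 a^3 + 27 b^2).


4 a^3 + 27 b^2 = 4*12^3 + 27*15^2 = 6912 + 6075 = 12987
Delta = -16 * (12987) = -207792
Delta mod 43 = 27

Delta = 27 (mod 43)


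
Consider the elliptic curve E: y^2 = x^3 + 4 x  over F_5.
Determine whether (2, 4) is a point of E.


Check whether y^2 = x^3 + 4 x + 0 (mod 5) for (x, y) = (2, 4).
LHS: y^2 = 4^2 mod 5 = 1
RHS: x^3 + 4 x + 0 = 2^3 + 4*2 + 0 mod 5 = 1
LHS = RHS

Yes, on the curve


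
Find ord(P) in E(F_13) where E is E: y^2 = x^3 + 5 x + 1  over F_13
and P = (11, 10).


Compute successive multiples of P until we hit O:
  1P = (11, 10)
  2P = (3, 2)
  3P = (0, 1)
  4P = (6, 0)
  5P = (0, 12)
  6P = (3, 11)
  7P = (11, 3)
  8P = O

ord(P) = 8


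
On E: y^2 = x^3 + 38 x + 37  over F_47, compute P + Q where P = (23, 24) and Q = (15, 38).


P != Q, so use the chord formula.
s = (y2 - y1) / (x2 - x1) = (14) / (39) mod 47 = 10
x3 = s^2 - x1 - x2 mod 47 = 10^2 - 23 - 15 = 15
y3 = s (x1 - x3) - y1 mod 47 = 10 * (23 - 15) - 24 = 9

P + Q = (15, 9)
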